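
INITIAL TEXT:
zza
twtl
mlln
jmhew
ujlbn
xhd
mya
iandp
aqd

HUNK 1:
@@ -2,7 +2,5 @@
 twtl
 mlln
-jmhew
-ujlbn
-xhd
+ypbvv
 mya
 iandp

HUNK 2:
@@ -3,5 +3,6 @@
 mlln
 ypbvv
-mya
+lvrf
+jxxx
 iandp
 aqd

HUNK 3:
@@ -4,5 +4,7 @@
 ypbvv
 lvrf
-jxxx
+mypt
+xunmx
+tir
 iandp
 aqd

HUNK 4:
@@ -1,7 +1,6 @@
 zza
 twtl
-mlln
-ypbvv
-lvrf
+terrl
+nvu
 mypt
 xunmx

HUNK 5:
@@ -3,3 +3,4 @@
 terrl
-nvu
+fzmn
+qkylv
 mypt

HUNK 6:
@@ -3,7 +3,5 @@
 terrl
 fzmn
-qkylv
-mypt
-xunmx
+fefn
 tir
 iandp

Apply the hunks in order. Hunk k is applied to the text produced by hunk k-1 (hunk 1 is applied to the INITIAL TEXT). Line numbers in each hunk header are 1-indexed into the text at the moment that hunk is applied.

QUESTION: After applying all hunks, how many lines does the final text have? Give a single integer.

Answer: 8

Derivation:
Hunk 1: at line 2 remove [jmhew,ujlbn,xhd] add [ypbvv] -> 7 lines: zza twtl mlln ypbvv mya iandp aqd
Hunk 2: at line 3 remove [mya] add [lvrf,jxxx] -> 8 lines: zza twtl mlln ypbvv lvrf jxxx iandp aqd
Hunk 3: at line 4 remove [jxxx] add [mypt,xunmx,tir] -> 10 lines: zza twtl mlln ypbvv lvrf mypt xunmx tir iandp aqd
Hunk 4: at line 1 remove [mlln,ypbvv,lvrf] add [terrl,nvu] -> 9 lines: zza twtl terrl nvu mypt xunmx tir iandp aqd
Hunk 5: at line 3 remove [nvu] add [fzmn,qkylv] -> 10 lines: zza twtl terrl fzmn qkylv mypt xunmx tir iandp aqd
Hunk 6: at line 3 remove [qkylv,mypt,xunmx] add [fefn] -> 8 lines: zza twtl terrl fzmn fefn tir iandp aqd
Final line count: 8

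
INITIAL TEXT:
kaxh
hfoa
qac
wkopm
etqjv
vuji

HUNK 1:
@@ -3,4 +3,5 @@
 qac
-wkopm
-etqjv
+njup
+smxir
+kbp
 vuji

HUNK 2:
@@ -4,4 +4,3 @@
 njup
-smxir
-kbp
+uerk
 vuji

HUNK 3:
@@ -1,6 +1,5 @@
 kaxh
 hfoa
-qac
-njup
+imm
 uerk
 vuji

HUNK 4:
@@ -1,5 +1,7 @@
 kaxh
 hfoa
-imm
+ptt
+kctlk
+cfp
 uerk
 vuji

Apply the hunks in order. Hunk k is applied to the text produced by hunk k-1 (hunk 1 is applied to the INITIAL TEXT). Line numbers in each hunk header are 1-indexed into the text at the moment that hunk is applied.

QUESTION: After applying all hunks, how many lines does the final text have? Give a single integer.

Answer: 7

Derivation:
Hunk 1: at line 3 remove [wkopm,etqjv] add [njup,smxir,kbp] -> 7 lines: kaxh hfoa qac njup smxir kbp vuji
Hunk 2: at line 4 remove [smxir,kbp] add [uerk] -> 6 lines: kaxh hfoa qac njup uerk vuji
Hunk 3: at line 1 remove [qac,njup] add [imm] -> 5 lines: kaxh hfoa imm uerk vuji
Hunk 4: at line 1 remove [imm] add [ptt,kctlk,cfp] -> 7 lines: kaxh hfoa ptt kctlk cfp uerk vuji
Final line count: 7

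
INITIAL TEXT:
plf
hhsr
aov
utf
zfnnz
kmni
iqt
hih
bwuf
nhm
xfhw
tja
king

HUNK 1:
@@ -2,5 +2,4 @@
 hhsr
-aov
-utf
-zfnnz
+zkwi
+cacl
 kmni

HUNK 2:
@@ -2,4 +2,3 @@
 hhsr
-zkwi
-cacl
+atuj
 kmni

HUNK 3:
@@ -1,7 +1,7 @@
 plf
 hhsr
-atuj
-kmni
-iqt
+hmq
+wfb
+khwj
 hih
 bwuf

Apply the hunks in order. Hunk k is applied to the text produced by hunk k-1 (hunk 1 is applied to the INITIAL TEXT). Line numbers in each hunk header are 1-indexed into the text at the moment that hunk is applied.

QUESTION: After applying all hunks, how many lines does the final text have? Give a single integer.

Answer: 11

Derivation:
Hunk 1: at line 2 remove [aov,utf,zfnnz] add [zkwi,cacl] -> 12 lines: plf hhsr zkwi cacl kmni iqt hih bwuf nhm xfhw tja king
Hunk 2: at line 2 remove [zkwi,cacl] add [atuj] -> 11 lines: plf hhsr atuj kmni iqt hih bwuf nhm xfhw tja king
Hunk 3: at line 1 remove [atuj,kmni,iqt] add [hmq,wfb,khwj] -> 11 lines: plf hhsr hmq wfb khwj hih bwuf nhm xfhw tja king
Final line count: 11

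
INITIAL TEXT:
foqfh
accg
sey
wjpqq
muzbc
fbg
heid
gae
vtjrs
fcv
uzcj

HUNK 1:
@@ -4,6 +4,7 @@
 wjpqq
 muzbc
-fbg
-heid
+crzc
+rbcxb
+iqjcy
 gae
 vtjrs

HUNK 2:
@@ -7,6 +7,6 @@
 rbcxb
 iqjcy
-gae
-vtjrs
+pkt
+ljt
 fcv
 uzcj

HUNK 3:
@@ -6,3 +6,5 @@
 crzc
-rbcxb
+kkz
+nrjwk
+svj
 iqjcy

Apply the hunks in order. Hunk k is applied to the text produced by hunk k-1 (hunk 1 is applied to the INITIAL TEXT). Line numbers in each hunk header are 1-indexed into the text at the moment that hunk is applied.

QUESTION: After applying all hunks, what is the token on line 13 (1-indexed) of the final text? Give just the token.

Hunk 1: at line 4 remove [fbg,heid] add [crzc,rbcxb,iqjcy] -> 12 lines: foqfh accg sey wjpqq muzbc crzc rbcxb iqjcy gae vtjrs fcv uzcj
Hunk 2: at line 7 remove [gae,vtjrs] add [pkt,ljt] -> 12 lines: foqfh accg sey wjpqq muzbc crzc rbcxb iqjcy pkt ljt fcv uzcj
Hunk 3: at line 6 remove [rbcxb] add [kkz,nrjwk,svj] -> 14 lines: foqfh accg sey wjpqq muzbc crzc kkz nrjwk svj iqjcy pkt ljt fcv uzcj
Final line 13: fcv

Answer: fcv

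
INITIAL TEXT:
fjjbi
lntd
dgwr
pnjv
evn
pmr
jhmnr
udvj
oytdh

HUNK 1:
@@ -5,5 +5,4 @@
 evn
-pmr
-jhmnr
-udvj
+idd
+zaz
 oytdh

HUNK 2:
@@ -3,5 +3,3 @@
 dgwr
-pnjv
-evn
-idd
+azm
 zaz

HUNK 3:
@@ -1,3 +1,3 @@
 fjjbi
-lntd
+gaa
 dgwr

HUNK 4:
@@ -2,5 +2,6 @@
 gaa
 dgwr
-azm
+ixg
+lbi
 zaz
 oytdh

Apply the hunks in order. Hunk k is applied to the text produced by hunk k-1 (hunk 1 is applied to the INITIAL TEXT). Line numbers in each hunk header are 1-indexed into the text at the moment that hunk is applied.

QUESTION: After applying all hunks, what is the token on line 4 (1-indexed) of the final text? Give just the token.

Answer: ixg

Derivation:
Hunk 1: at line 5 remove [pmr,jhmnr,udvj] add [idd,zaz] -> 8 lines: fjjbi lntd dgwr pnjv evn idd zaz oytdh
Hunk 2: at line 3 remove [pnjv,evn,idd] add [azm] -> 6 lines: fjjbi lntd dgwr azm zaz oytdh
Hunk 3: at line 1 remove [lntd] add [gaa] -> 6 lines: fjjbi gaa dgwr azm zaz oytdh
Hunk 4: at line 2 remove [azm] add [ixg,lbi] -> 7 lines: fjjbi gaa dgwr ixg lbi zaz oytdh
Final line 4: ixg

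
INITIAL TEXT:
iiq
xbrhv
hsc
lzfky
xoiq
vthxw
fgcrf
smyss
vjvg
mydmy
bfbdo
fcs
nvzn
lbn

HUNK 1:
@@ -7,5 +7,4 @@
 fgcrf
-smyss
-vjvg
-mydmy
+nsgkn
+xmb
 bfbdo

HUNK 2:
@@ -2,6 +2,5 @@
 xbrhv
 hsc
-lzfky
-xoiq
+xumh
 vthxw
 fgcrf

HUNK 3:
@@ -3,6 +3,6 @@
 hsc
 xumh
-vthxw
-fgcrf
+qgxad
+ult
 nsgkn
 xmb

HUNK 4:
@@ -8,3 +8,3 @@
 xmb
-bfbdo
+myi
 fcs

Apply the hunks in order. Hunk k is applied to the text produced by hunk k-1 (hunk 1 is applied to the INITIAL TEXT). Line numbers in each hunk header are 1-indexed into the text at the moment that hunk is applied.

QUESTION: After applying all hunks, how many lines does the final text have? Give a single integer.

Hunk 1: at line 7 remove [smyss,vjvg,mydmy] add [nsgkn,xmb] -> 13 lines: iiq xbrhv hsc lzfky xoiq vthxw fgcrf nsgkn xmb bfbdo fcs nvzn lbn
Hunk 2: at line 2 remove [lzfky,xoiq] add [xumh] -> 12 lines: iiq xbrhv hsc xumh vthxw fgcrf nsgkn xmb bfbdo fcs nvzn lbn
Hunk 3: at line 3 remove [vthxw,fgcrf] add [qgxad,ult] -> 12 lines: iiq xbrhv hsc xumh qgxad ult nsgkn xmb bfbdo fcs nvzn lbn
Hunk 4: at line 8 remove [bfbdo] add [myi] -> 12 lines: iiq xbrhv hsc xumh qgxad ult nsgkn xmb myi fcs nvzn lbn
Final line count: 12

Answer: 12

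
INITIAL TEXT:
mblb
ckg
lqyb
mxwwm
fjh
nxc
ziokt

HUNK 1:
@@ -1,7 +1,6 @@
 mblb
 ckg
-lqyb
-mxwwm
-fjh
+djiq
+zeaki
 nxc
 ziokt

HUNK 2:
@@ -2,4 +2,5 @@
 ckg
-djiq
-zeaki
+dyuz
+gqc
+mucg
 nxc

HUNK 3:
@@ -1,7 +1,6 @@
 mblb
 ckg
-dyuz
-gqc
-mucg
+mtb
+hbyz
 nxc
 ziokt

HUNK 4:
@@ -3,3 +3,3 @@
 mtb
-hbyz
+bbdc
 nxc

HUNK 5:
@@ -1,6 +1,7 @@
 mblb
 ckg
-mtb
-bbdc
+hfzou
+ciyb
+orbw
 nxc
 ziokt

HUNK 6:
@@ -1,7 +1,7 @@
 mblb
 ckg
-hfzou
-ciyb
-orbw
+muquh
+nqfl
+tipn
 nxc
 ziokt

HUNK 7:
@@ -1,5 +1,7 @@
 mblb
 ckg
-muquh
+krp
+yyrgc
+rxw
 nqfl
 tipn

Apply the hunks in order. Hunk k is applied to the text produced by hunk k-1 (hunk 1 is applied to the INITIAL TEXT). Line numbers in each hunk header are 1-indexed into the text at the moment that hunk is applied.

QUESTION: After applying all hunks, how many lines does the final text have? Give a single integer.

Hunk 1: at line 1 remove [lqyb,mxwwm,fjh] add [djiq,zeaki] -> 6 lines: mblb ckg djiq zeaki nxc ziokt
Hunk 2: at line 2 remove [djiq,zeaki] add [dyuz,gqc,mucg] -> 7 lines: mblb ckg dyuz gqc mucg nxc ziokt
Hunk 3: at line 1 remove [dyuz,gqc,mucg] add [mtb,hbyz] -> 6 lines: mblb ckg mtb hbyz nxc ziokt
Hunk 4: at line 3 remove [hbyz] add [bbdc] -> 6 lines: mblb ckg mtb bbdc nxc ziokt
Hunk 5: at line 1 remove [mtb,bbdc] add [hfzou,ciyb,orbw] -> 7 lines: mblb ckg hfzou ciyb orbw nxc ziokt
Hunk 6: at line 1 remove [hfzou,ciyb,orbw] add [muquh,nqfl,tipn] -> 7 lines: mblb ckg muquh nqfl tipn nxc ziokt
Hunk 7: at line 1 remove [muquh] add [krp,yyrgc,rxw] -> 9 lines: mblb ckg krp yyrgc rxw nqfl tipn nxc ziokt
Final line count: 9

Answer: 9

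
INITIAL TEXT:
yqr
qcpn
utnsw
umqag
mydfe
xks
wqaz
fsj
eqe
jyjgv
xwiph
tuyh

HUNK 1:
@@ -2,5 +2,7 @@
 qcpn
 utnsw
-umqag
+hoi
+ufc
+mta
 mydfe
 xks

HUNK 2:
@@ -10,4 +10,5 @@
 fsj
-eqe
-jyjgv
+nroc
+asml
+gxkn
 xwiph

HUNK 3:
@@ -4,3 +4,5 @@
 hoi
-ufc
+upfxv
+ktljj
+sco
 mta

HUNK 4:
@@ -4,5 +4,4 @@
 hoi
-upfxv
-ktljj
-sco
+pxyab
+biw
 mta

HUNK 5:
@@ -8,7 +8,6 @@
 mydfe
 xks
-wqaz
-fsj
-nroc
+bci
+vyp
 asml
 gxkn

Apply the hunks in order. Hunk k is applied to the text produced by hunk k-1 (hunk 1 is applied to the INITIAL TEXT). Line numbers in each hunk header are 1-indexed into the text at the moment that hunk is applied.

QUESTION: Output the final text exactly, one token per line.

Hunk 1: at line 2 remove [umqag] add [hoi,ufc,mta] -> 14 lines: yqr qcpn utnsw hoi ufc mta mydfe xks wqaz fsj eqe jyjgv xwiph tuyh
Hunk 2: at line 10 remove [eqe,jyjgv] add [nroc,asml,gxkn] -> 15 lines: yqr qcpn utnsw hoi ufc mta mydfe xks wqaz fsj nroc asml gxkn xwiph tuyh
Hunk 3: at line 4 remove [ufc] add [upfxv,ktljj,sco] -> 17 lines: yqr qcpn utnsw hoi upfxv ktljj sco mta mydfe xks wqaz fsj nroc asml gxkn xwiph tuyh
Hunk 4: at line 4 remove [upfxv,ktljj,sco] add [pxyab,biw] -> 16 lines: yqr qcpn utnsw hoi pxyab biw mta mydfe xks wqaz fsj nroc asml gxkn xwiph tuyh
Hunk 5: at line 8 remove [wqaz,fsj,nroc] add [bci,vyp] -> 15 lines: yqr qcpn utnsw hoi pxyab biw mta mydfe xks bci vyp asml gxkn xwiph tuyh

Answer: yqr
qcpn
utnsw
hoi
pxyab
biw
mta
mydfe
xks
bci
vyp
asml
gxkn
xwiph
tuyh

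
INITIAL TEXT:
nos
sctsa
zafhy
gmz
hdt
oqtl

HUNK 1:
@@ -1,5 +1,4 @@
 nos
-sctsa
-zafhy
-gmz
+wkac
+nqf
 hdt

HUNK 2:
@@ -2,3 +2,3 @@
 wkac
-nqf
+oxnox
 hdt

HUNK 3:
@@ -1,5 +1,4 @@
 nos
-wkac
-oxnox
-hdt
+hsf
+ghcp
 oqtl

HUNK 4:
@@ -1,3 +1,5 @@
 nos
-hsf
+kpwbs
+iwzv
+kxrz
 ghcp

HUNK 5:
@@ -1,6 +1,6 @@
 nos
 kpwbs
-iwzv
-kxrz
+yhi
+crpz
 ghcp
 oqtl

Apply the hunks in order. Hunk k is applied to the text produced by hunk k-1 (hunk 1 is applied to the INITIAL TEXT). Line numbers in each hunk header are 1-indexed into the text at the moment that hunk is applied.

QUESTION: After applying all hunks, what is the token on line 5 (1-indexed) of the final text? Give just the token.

Answer: ghcp

Derivation:
Hunk 1: at line 1 remove [sctsa,zafhy,gmz] add [wkac,nqf] -> 5 lines: nos wkac nqf hdt oqtl
Hunk 2: at line 2 remove [nqf] add [oxnox] -> 5 lines: nos wkac oxnox hdt oqtl
Hunk 3: at line 1 remove [wkac,oxnox,hdt] add [hsf,ghcp] -> 4 lines: nos hsf ghcp oqtl
Hunk 4: at line 1 remove [hsf] add [kpwbs,iwzv,kxrz] -> 6 lines: nos kpwbs iwzv kxrz ghcp oqtl
Hunk 5: at line 1 remove [iwzv,kxrz] add [yhi,crpz] -> 6 lines: nos kpwbs yhi crpz ghcp oqtl
Final line 5: ghcp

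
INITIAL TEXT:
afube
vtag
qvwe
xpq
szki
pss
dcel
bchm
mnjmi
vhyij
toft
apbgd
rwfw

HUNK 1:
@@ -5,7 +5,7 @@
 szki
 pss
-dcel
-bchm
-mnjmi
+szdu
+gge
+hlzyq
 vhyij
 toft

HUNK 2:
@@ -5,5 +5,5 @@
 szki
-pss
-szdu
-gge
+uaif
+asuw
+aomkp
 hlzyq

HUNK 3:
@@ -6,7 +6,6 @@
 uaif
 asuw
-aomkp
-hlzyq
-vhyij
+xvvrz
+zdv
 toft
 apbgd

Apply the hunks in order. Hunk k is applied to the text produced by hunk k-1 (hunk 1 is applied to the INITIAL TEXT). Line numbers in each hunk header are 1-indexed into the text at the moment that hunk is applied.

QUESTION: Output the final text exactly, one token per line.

Answer: afube
vtag
qvwe
xpq
szki
uaif
asuw
xvvrz
zdv
toft
apbgd
rwfw

Derivation:
Hunk 1: at line 5 remove [dcel,bchm,mnjmi] add [szdu,gge,hlzyq] -> 13 lines: afube vtag qvwe xpq szki pss szdu gge hlzyq vhyij toft apbgd rwfw
Hunk 2: at line 5 remove [pss,szdu,gge] add [uaif,asuw,aomkp] -> 13 lines: afube vtag qvwe xpq szki uaif asuw aomkp hlzyq vhyij toft apbgd rwfw
Hunk 3: at line 6 remove [aomkp,hlzyq,vhyij] add [xvvrz,zdv] -> 12 lines: afube vtag qvwe xpq szki uaif asuw xvvrz zdv toft apbgd rwfw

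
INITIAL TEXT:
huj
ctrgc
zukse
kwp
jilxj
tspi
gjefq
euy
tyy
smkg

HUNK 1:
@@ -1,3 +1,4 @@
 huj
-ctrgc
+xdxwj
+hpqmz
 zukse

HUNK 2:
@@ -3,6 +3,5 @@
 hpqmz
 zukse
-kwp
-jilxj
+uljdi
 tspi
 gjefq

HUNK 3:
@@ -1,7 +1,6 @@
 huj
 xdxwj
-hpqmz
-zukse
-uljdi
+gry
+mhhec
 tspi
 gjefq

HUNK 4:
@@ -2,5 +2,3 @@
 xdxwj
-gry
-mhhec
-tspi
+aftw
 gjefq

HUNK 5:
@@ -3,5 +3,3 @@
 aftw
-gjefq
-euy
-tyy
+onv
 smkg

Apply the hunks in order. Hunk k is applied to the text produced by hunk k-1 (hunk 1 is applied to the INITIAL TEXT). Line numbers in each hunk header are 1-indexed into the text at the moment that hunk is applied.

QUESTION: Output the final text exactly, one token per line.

Answer: huj
xdxwj
aftw
onv
smkg

Derivation:
Hunk 1: at line 1 remove [ctrgc] add [xdxwj,hpqmz] -> 11 lines: huj xdxwj hpqmz zukse kwp jilxj tspi gjefq euy tyy smkg
Hunk 2: at line 3 remove [kwp,jilxj] add [uljdi] -> 10 lines: huj xdxwj hpqmz zukse uljdi tspi gjefq euy tyy smkg
Hunk 3: at line 1 remove [hpqmz,zukse,uljdi] add [gry,mhhec] -> 9 lines: huj xdxwj gry mhhec tspi gjefq euy tyy smkg
Hunk 4: at line 2 remove [gry,mhhec,tspi] add [aftw] -> 7 lines: huj xdxwj aftw gjefq euy tyy smkg
Hunk 5: at line 3 remove [gjefq,euy,tyy] add [onv] -> 5 lines: huj xdxwj aftw onv smkg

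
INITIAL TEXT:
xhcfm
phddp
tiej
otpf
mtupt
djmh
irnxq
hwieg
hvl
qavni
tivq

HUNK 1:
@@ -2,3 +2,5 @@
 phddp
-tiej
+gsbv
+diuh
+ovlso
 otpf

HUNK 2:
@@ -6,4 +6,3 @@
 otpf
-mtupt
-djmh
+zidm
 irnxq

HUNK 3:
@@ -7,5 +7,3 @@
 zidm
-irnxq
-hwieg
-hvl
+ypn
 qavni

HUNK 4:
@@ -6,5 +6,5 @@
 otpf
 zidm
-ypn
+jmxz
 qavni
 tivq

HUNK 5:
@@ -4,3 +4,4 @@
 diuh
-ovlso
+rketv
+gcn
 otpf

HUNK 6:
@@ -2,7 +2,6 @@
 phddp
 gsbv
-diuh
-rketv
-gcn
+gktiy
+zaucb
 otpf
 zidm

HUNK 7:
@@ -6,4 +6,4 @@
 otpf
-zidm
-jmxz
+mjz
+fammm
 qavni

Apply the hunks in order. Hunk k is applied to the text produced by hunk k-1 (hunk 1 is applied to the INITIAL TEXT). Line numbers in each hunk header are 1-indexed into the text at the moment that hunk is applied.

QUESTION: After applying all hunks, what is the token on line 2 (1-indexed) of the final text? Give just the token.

Answer: phddp

Derivation:
Hunk 1: at line 2 remove [tiej] add [gsbv,diuh,ovlso] -> 13 lines: xhcfm phddp gsbv diuh ovlso otpf mtupt djmh irnxq hwieg hvl qavni tivq
Hunk 2: at line 6 remove [mtupt,djmh] add [zidm] -> 12 lines: xhcfm phddp gsbv diuh ovlso otpf zidm irnxq hwieg hvl qavni tivq
Hunk 3: at line 7 remove [irnxq,hwieg,hvl] add [ypn] -> 10 lines: xhcfm phddp gsbv diuh ovlso otpf zidm ypn qavni tivq
Hunk 4: at line 6 remove [ypn] add [jmxz] -> 10 lines: xhcfm phddp gsbv diuh ovlso otpf zidm jmxz qavni tivq
Hunk 5: at line 4 remove [ovlso] add [rketv,gcn] -> 11 lines: xhcfm phddp gsbv diuh rketv gcn otpf zidm jmxz qavni tivq
Hunk 6: at line 2 remove [diuh,rketv,gcn] add [gktiy,zaucb] -> 10 lines: xhcfm phddp gsbv gktiy zaucb otpf zidm jmxz qavni tivq
Hunk 7: at line 6 remove [zidm,jmxz] add [mjz,fammm] -> 10 lines: xhcfm phddp gsbv gktiy zaucb otpf mjz fammm qavni tivq
Final line 2: phddp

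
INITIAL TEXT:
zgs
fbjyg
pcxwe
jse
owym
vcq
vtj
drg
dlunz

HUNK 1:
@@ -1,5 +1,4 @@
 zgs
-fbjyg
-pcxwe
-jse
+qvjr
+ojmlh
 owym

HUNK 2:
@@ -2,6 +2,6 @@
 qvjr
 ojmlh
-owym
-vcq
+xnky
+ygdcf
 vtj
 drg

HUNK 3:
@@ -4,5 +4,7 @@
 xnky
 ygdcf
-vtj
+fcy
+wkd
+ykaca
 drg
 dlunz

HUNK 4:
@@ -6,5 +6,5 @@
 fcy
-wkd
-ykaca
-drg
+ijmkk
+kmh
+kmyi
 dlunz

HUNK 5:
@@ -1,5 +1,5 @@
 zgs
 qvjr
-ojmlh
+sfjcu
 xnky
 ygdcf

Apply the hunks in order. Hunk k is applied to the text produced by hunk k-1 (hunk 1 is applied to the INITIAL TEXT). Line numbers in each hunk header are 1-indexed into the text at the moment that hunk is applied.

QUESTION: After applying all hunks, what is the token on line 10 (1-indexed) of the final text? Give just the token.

Hunk 1: at line 1 remove [fbjyg,pcxwe,jse] add [qvjr,ojmlh] -> 8 lines: zgs qvjr ojmlh owym vcq vtj drg dlunz
Hunk 2: at line 2 remove [owym,vcq] add [xnky,ygdcf] -> 8 lines: zgs qvjr ojmlh xnky ygdcf vtj drg dlunz
Hunk 3: at line 4 remove [vtj] add [fcy,wkd,ykaca] -> 10 lines: zgs qvjr ojmlh xnky ygdcf fcy wkd ykaca drg dlunz
Hunk 4: at line 6 remove [wkd,ykaca,drg] add [ijmkk,kmh,kmyi] -> 10 lines: zgs qvjr ojmlh xnky ygdcf fcy ijmkk kmh kmyi dlunz
Hunk 5: at line 1 remove [ojmlh] add [sfjcu] -> 10 lines: zgs qvjr sfjcu xnky ygdcf fcy ijmkk kmh kmyi dlunz
Final line 10: dlunz

Answer: dlunz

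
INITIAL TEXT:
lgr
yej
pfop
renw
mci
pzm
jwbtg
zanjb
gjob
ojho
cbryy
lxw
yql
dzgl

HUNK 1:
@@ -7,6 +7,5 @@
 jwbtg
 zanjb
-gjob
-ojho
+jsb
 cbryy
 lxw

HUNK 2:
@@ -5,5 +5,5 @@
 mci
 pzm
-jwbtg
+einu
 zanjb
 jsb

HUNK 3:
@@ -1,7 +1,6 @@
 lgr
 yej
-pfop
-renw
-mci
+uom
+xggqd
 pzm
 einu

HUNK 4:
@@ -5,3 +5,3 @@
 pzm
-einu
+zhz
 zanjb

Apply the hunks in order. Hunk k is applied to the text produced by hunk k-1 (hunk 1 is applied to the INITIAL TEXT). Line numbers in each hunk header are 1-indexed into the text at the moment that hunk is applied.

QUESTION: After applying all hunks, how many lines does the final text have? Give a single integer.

Answer: 12

Derivation:
Hunk 1: at line 7 remove [gjob,ojho] add [jsb] -> 13 lines: lgr yej pfop renw mci pzm jwbtg zanjb jsb cbryy lxw yql dzgl
Hunk 2: at line 5 remove [jwbtg] add [einu] -> 13 lines: lgr yej pfop renw mci pzm einu zanjb jsb cbryy lxw yql dzgl
Hunk 3: at line 1 remove [pfop,renw,mci] add [uom,xggqd] -> 12 lines: lgr yej uom xggqd pzm einu zanjb jsb cbryy lxw yql dzgl
Hunk 4: at line 5 remove [einu] add [zhz] -> 12 lines: lgr yej uom xggqd pzm zhz zanjb jsb cbryy lxw yql dzgl
Final line count: 12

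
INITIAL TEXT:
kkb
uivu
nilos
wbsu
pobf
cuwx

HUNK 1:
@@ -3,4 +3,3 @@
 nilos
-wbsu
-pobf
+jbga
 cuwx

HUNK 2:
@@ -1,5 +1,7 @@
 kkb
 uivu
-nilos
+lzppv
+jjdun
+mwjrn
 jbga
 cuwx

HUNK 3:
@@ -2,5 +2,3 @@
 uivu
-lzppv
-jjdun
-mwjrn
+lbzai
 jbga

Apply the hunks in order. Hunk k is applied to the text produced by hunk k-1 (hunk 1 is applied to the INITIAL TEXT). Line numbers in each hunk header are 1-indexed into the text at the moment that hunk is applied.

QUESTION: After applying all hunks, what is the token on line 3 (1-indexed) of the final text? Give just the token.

Answer: lbzai

Derivation:
Hunk 1: at line 3 remove [wbsu,pobf] add [jbga] -> 5 lines: kkb uivu nilos jbga cuwx
Hunk 2: at line 1 remove [nilos] add [lzppv,jjdun,mwjrn] -> 7 lines: kkb uivu lzppv jjdun mwjrn jbga cuwx
Hunk 3: at line 2 remove [lzppv,jjdun,mwjrn] add [lbzai] -> 5 lines: kkb uivu lbzai jbga cuwx
Final line 3: lbzai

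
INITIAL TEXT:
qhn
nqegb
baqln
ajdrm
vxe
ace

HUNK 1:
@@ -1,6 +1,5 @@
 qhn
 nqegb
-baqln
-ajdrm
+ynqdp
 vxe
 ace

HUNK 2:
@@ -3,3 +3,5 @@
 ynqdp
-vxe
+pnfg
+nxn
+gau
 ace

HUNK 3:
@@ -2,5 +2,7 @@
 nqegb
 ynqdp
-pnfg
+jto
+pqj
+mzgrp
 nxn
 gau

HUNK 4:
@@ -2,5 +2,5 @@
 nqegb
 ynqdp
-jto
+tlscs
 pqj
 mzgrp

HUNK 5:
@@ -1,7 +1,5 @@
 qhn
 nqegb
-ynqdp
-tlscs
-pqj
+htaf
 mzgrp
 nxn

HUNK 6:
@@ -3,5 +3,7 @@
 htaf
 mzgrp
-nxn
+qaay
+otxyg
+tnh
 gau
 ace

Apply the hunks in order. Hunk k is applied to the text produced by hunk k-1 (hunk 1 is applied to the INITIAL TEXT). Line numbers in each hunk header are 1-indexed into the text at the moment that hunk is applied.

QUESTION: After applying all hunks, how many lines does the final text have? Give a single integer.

Answer: 9

Derivation:
Hunk 1: at line 1 remove [baqln,ajdrm] add [ynqdp] -> 5 lines: qhn nqegb ynqdp vxe ace
Hunk 2: at line 3 remove [vxe] add [pnfg,nxn,gau] -> 7 lines: qhn nqegb ynqdp pnfg nxn gau ace
Hunk 3: at line 2 remove [pnfg] add [jto,pqj,mzgrp] -> 9 lines: qhn nqegb ynqdp jto pqj mzgrp nxn gau ace
Hunk 4: at line 2 remove [jto] add [tlscs] -> 9 lines: qhn nqegb ynqdp tlscs pqj mzgrp nxn gau ace
Hunk 5: at line 1 remove [ynqdp,tlscs,pqj] add [htaf] -> 7 lines: qhn nqegb htaf mzgrp nxn gau ace
Hunk 6: at line 3 remove [nxn] add [qaay,otxyg,tnh] -> 9 lines: qhn nqegb htaf mzgrp qaay otxyg tnh gau ace
Final line count: 9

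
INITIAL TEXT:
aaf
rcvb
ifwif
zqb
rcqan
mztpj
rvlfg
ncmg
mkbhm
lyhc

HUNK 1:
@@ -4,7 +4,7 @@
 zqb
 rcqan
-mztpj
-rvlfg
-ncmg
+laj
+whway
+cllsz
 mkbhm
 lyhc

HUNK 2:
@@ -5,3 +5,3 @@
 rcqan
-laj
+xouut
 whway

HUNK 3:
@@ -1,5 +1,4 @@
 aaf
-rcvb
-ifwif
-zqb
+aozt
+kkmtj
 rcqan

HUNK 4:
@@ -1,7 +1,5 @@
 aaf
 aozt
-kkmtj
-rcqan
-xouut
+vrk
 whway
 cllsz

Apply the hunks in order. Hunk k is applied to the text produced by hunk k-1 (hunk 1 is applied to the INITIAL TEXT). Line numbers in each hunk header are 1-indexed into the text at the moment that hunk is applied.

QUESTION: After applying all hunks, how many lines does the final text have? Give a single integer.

Answer: 7

Derivation:
Hunk 1: at line 4 remove [mztpj,rvlfg,ncmg] add [laj,whway,cllsz] -> 10 lines: aaf rcvb ifwif zqb rcqan laj whway cllsz mkbhm lyhc
Hunk 2: at line 5 remove [laj] add [xouut] -> 10 lines: aaf rcvb ifwif zqb rcqan xouut whway cllsz mkbhm lyhc
Hunk 3: at line 1 remove [rcvb,ifwif,zqb] add [aozt,kkmtj] -> 9 lines: aaf aozt kkmtj rcqan xouut whway cllsz mkbhm lyhc
Hunk 4: at line 1 remove [kkmtj,rcqan,xouut] add [vrk] -> 7 lines: aaf aozt vrk whway cllsz mkbhm lyhc
Final line count: 7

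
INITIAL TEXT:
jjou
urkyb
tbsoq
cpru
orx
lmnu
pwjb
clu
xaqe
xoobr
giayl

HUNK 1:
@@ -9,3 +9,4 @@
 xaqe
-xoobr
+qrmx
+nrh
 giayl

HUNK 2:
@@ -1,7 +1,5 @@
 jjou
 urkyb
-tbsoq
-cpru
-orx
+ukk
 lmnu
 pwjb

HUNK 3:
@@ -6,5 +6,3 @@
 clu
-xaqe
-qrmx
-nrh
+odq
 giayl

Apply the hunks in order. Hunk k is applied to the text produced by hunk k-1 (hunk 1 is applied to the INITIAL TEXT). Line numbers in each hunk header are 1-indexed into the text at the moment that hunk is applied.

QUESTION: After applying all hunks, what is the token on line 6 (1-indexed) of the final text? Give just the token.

Hunk 1: at line 9 remove [xoobr] add [qrmx,nrh] -> 12 lines: jjou urkyb tbsoq cpru orx lmnu pwjb clu xaqe qrmx nrh giayl
Hunk 2: at line 1 remove [tbsoq,cpru,orx] add [ukk] -> 10 lines: jjou urkyb ukk lmnu pwjb clu xaqe qrmx nrh giayl
Hunk 3: at line 6 remove [xaqe,qrmx,nrh] add [odq] -> 8 lines: jjou urkyb ukk lmnu pwjb clu odq giayl
Final line 6: clu

Answer: clu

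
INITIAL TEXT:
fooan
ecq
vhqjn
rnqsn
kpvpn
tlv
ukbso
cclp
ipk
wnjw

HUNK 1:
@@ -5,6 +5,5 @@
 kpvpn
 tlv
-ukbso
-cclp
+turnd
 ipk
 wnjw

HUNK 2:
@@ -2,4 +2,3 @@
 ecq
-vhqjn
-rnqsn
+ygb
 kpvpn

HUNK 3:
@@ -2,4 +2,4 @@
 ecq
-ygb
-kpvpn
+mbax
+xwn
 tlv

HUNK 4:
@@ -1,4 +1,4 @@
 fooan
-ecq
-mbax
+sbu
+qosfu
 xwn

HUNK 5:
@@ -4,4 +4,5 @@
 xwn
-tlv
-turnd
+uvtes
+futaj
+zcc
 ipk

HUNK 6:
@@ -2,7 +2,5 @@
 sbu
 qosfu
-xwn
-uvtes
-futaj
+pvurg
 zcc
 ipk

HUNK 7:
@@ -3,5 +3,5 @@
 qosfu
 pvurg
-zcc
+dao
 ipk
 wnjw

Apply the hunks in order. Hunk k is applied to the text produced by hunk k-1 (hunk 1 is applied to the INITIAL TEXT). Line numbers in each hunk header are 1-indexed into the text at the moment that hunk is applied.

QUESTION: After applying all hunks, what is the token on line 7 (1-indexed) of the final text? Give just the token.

Hunk 1: at line 5 remove [ukbso,cclp] add [turnd] -> 9 lines: fooan ecq vhqjn rnqsn kpvpn tlv turnd ipk wnjw
Hunk 2: at line 2 remove [vhqjn,rnqsn] add [ygb] -> 8 lines: fooan ecq ygb kpvpn tlv turnd ipk wnjw
Hunk 3: at line 2 remove [ygb,kpvpn] add [mbax,xwn] -> 8 lines: fooan ecq mbax xwn tlv turnd ipk wnjw
Hunk 4: at line 1 remove [ecq,mbax] add [sbu,qosfu] -> 8 lines: fooan sbu qosfu xwn tlv turnd ipk wnjw
Hunk 5: at line 4 remove [tlv,turnd] add [uvtes,futaj,zcc] -> 9 lines: fooan sbu qosfu xwn uvtes futaj zcc ipk wnjw
Hunk 6: at line 2 remove [xwn,uvtes,futaj] add [pvurg] -> 7 lines: fooan sbu qosfu pvurg zcc ipk wnjw
Hunk 7: at line 3 remove [zcc] add [dao] -> 7 lines: fooan sbu qosfu pvurg dao ipk wnjw
Final line 7: wnjw

Answer: wnjw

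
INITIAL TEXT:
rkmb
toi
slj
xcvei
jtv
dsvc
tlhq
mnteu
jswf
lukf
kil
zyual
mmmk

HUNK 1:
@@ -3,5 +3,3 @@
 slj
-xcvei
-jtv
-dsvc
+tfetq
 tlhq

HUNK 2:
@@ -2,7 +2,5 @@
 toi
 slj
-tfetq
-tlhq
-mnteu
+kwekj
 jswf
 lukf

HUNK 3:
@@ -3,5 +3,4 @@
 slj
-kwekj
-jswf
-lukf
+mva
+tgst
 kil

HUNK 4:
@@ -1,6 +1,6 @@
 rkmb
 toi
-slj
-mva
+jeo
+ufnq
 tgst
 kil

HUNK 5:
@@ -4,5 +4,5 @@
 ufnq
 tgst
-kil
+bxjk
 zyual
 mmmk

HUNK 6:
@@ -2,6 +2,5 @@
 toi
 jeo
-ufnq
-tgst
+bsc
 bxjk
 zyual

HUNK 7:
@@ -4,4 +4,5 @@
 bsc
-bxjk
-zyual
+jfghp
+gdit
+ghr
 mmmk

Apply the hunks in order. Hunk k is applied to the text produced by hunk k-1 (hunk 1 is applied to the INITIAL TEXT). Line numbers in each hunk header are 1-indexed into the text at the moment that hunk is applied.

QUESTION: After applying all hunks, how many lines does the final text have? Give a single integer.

Hunk 1: at line 3 remove [xcvei,jtv,dsvc] add [tfetq] -> 11 lines: rkmb toi slj tfetq tlhq mnteu jswf lukf kil zyual mmmk
Hunk 2: at line 2 remove [tfetq,tlhq,mnteu] add [kwekj] -> 9 lines: rkmb toi slj kwekj jswf lukf kil zyual mmmk
Hunk 3: at line 3 remove [kwekj,jswf,lukf] add [mva,tgst] -> 8 lines: rkmb toi slj mva tgst kil zyual mmmk
Hunk 4: at line 1 remove [slj,mva] add [jeo,ufnq] -> 8 lines: rkmb toi jeo ufnq tgst kil zyual mmmk
Hunk 5: at line 4 remove [kil] add [bxjk] -> 8 lines: rkmb toi jeo ufnq tgst bxjk zyual mmmk
Hunk 6: at line 2 remove [ufnq,tgst] add [bsc] -> 7 lines: rkmb toi jeo bsc bxjk zyual mmmk
Hunk 7: at line 4 remove [bxjk,zyual] add [jfghp,gdit,ghr] -> 8 lines: rkmb toi jeo bsc jfghp gdit ghr mmmk
Final line count: 8

Answer: 8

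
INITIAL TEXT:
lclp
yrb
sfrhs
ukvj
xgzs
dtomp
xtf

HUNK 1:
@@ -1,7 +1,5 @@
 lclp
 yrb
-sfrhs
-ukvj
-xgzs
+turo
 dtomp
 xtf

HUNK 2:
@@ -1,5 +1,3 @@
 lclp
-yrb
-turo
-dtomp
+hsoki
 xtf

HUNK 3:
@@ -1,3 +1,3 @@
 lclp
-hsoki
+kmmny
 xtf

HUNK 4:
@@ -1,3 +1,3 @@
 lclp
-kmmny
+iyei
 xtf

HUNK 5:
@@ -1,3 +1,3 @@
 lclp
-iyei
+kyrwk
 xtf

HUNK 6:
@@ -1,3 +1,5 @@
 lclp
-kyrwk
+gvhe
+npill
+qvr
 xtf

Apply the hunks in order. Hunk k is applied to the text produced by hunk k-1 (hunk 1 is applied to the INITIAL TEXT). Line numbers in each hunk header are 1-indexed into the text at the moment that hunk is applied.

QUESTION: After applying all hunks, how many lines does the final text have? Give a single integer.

Hunk 1: at line 1 remove [sfrhs,ukvj,xgzs] add [turo] -> 5 lines: lclp yrb turo dtomp xtf
Hunk 2: at line 1 remove [yrb,turo,dtomp] add [hsoki] -> 3 lines: lclp hsoki xtf
Hunk 3: at line 1 remove [hsoki] add [kmmny] -> 3 lines: lclp kmmny xtf
Hunk 4: at line 1 remove [kmmny] add [iyei] -> 3 lines: lclp iyei xtf
Hunk 5: at line 1 remove [iyei] add [kyrwk] -> 3 lines: lclp kyrwk xtf
Hunk 6: at line 1 remove [kyrwk] add [gvhe,npill,qvr] -> 5 lines: lclp gvhe npill qvr xtf
Final line count: 5

Answer: 5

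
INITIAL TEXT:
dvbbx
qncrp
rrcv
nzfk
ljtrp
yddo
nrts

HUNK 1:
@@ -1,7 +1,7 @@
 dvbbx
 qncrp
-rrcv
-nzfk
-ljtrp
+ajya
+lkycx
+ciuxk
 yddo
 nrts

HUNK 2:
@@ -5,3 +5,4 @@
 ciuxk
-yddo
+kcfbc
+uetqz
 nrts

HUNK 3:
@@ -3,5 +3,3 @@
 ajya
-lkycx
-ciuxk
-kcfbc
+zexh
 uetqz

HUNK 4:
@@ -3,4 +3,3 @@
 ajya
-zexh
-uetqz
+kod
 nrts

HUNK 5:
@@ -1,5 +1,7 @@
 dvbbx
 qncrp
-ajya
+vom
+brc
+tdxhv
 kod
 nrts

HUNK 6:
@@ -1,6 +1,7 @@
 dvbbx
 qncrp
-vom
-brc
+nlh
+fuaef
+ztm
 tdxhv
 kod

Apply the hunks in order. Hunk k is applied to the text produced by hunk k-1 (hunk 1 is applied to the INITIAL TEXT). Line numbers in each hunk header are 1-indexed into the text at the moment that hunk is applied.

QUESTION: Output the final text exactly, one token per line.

Answer: dvbbx
qncrp
nlh
fuaef
ztm
tdxhv
kod
nrts

Derivation:
Hunk 1: at line 1 remove [rrcv,nzfk,ljtrp] add [ajya,lkycx,ciuxk] -> 7 lines: dvbbx qncrp ajya lkycx ciuxk yddo nrts
Hunk 2: at line 5 remove [yddo] add [kcfbc,uetqz] -> 8 lines: dvbbx qncrp ajya lkycx ciuxk kcfbc uetqz nrts
Hunk 3: at line 3 remove [lkycx,ciuxk,kcfbc] add [zexh] -> 6 lines: dvbbx qncrp ajya zexh uetqz nrts
Hunk 4: at line 3 remove [zexh,uetqz] add [kod] -> 5 lines: dvbbx qncrp ajya kod nrts
Hunk 5: at line 1 remove [ajya] add [vom,brc,tdxhv] -> 7 lines: dvbbx qncrp vom brc tdxhv kod nrts
Hunk 6: at line 1 remove [vom,brc] add [nlh,fuaef,ztm] -> 8 lines: dvbbx qncrp nlh fuaef ztm tdxhv kod nrts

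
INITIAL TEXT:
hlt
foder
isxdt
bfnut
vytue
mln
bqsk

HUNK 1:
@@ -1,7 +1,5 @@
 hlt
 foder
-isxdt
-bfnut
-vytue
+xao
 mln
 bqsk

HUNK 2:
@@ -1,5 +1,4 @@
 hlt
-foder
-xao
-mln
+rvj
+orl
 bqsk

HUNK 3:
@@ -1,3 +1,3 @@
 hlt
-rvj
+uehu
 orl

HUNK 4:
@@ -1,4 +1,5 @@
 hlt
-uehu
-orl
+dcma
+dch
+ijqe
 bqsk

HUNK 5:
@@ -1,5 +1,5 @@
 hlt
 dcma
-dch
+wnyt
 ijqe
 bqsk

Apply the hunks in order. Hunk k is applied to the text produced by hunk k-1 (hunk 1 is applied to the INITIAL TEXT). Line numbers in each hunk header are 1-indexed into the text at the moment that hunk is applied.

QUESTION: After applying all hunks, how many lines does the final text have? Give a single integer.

Hunk 1: at line 1 remove [isxdt,bfnut,vytue] add [xao] -> 5 lines: hlt foder xao mln bqsk
Hunk 2: at line 1 remove [foder,xao,mln] add [rvj,orl] -> 4 lines: hlt rvj orl bqsk
Hunk 3: at line 1 remove [rvj] add [uehu] -> 4 lines: hlt uehu orl bqsk
Hunk 4: at line 1 remove [uehu,orl] add [dcma,dch,ijqe] -> 5 lines: hlt dcma dch ijqe bqsk
Hunk 5: at line 1 remove [dch] add [wnyt] -> 5 lines: hlt dcma wnyt ijqe bqsk
Final line count: 5

Answer: 5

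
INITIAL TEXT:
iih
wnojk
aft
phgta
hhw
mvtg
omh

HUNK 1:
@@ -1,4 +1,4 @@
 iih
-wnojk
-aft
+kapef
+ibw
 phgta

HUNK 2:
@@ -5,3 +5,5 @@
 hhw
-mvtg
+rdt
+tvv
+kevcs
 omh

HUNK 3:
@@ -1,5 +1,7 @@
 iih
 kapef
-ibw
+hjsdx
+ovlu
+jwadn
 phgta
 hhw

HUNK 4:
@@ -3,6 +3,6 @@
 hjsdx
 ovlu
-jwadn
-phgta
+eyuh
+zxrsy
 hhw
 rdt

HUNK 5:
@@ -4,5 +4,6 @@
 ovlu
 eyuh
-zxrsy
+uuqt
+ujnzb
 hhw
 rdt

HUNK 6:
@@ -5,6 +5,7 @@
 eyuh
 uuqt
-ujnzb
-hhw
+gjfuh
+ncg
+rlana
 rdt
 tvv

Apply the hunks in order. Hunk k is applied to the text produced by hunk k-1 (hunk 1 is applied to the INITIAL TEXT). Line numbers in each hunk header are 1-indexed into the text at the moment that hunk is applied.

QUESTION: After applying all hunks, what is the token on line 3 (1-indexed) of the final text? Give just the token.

Hunk 1: at line 1 remove [wnojk,aft] add [kapef,ibw] -> 7 lines: iih kapef ibw phgta hhw mvtg omh
Hunk 2: at line 5 remove [mvtg] add [rdt,tvv,kevcs] -> 9 lines: iih kapef ibw phgta hhw rdt tvv kevcs omh
Hunk 3: at line 1 remove [ibw] add [hjsdx,ovlu,jwadn] -> 11 lines: iih kapef hjsdx ovlu jwadn phgta hhw rdt tvv kevcs omh
Hunk 4: at line 3 remove [jwadn,phgta] add [eyuh,zxrsy] -> 11 lines: iih kapef hjsdx ovlu eyuh zxrsy hhw rdt tvv kevcs omh
Hunk 5: at line 4 remove [zxrsy] add [uuqt,ujnzb] -> 12 lines: iih kapef hjsdx ovlu eyuh uuqt ujnzb hhw rdt tvv kevcs omh
Hunk 6: at line 5 remove [ujnzb,hhw] add [gjfuh,ncg,rlana] -> 13 lines: iih kapef hjsdx ovlu eyuh uuqt gjfuh ncg rlana rdt tvv kevcs omh
Final line 3: hjsdx

Answer: hjsdx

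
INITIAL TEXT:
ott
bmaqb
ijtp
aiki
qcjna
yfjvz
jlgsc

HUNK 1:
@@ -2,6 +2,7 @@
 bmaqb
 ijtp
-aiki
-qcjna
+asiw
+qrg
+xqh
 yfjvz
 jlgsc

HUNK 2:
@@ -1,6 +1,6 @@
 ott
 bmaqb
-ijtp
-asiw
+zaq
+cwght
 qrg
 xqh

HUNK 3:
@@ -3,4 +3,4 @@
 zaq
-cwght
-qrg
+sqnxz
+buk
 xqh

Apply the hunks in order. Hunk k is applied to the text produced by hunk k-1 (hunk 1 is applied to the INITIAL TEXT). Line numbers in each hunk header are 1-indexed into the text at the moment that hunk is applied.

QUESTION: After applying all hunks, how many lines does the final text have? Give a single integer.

Answer: 8

Derivation:
Hunk 1: at line 2 remove [aiki,qcjna] add [asiw,qrg,xqh] -> 8 lines: ott bmaqb ijtp asiw qrg xqh yfjvz jlgsc
Hunk 2: at line 1 remove [ijtp,asiw] add [zaq,cwght] -> 8 lines: ott bmaqb zaq cwght qrg xqh yfjvz jlgsc
Hunk 3: at line 3 remove [cwght,qrg] add [sqnxz,buk] -> 8 lines: ott bmaqb zaq sqnxz buk xqh yfjvz jlgsc
Final line count: 8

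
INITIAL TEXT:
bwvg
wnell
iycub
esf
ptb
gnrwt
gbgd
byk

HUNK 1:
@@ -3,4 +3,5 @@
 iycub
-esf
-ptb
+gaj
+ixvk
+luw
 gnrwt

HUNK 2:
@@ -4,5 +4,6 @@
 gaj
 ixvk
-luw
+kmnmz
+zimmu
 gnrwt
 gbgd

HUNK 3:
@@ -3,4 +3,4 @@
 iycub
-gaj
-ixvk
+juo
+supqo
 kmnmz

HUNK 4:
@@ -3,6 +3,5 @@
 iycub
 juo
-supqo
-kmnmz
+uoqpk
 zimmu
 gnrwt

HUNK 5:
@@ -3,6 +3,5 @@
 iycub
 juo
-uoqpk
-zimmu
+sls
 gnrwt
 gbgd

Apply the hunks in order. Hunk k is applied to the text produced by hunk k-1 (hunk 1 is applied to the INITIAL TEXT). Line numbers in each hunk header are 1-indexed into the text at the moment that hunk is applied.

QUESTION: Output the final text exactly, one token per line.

Answer: bwvg
wnell
iycub
juo
sls
gnrwt
gbgd
byk

Derivation:
Hunk 1: at line 3 remove [esf,ptb] add [gaj,ixvk,luw] -> 9 lines: bwvg wnell iycub gaj ixvk luw gnrwt gbgd byk
Hunk 2: at line 4 remove [luw] add [kmnmz,zimmu] -> 10 lines: bwvg wnell iycub gaj ixvk kmnmz zimmu gnrwt gbgd byk
Hunk 3: at line 3 remove [gaj,ixvk] add [juo,supqo] -> 10 lines: bwvg wnell iycub juo supqo kmnmz zimmu gnrwt gbgd byk
Hunk 4: at line 3 remove [supqo,kmnmz] add [uoqpk] -> 9 lines: bwvg wnell iycub juo uoqpk zimmu gnrwt gbgd byk
Hunk 5: at line 3 remove [uoqpk,zimmu] add [sls] -> 8 lines: bwvg wnell iycub juo sls gnrwt gbgd byk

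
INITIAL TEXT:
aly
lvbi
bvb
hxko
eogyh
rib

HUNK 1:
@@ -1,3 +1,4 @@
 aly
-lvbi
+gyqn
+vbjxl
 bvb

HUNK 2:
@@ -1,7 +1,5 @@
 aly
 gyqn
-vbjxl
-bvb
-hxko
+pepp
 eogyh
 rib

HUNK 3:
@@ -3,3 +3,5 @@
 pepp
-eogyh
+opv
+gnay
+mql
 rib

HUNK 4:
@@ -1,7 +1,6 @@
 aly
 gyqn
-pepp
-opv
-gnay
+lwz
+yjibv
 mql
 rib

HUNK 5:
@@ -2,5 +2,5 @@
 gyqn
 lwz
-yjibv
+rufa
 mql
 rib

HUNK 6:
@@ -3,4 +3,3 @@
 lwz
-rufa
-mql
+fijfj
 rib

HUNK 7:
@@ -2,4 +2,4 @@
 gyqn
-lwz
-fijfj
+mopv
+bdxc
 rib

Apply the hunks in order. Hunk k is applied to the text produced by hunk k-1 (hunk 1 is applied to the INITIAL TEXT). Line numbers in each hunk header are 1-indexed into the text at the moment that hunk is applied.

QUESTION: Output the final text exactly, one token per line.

Hunk 1: at line 1 remove [lvbi] add [gyqn,vbjxl] -> 7 lines: aly gyqn vbjxl bvb hxko eogyh rib
Hunk 2: at line 1 remove [vbjxl,bvb,hxko] add [pepp] -> 5 lines: aly gyqn pepp eogyh rib
Hunk 3: at line 3 remove [eogyh] add [opv,gnay,mql] -> 7 lines: aly gyqn pepp opv gnay mql rib
Hunk 4: at line 1 remove [pepp,opv,gnay] add [lwz,yjibv] -> 6 lines: aly gyqn lwz yjibv mql rib
Hunk 5: at line 2 remove [yjibv] add [rufa] -> 6 lines: aly gyqn lwz rufa mql rib
Hunk 6: at line 3 remove [rufa,mql] add [fijfj] -> 5 lines: aly gyqn lwz fijfj rib
Hunk 7: at line 2 remove [lwz,fijfj] add [mopv,bdxc] -> 5 lines: aly gyqn mopv bdxc rib

Answer: aly
gyqn
mopv
bdxc
rib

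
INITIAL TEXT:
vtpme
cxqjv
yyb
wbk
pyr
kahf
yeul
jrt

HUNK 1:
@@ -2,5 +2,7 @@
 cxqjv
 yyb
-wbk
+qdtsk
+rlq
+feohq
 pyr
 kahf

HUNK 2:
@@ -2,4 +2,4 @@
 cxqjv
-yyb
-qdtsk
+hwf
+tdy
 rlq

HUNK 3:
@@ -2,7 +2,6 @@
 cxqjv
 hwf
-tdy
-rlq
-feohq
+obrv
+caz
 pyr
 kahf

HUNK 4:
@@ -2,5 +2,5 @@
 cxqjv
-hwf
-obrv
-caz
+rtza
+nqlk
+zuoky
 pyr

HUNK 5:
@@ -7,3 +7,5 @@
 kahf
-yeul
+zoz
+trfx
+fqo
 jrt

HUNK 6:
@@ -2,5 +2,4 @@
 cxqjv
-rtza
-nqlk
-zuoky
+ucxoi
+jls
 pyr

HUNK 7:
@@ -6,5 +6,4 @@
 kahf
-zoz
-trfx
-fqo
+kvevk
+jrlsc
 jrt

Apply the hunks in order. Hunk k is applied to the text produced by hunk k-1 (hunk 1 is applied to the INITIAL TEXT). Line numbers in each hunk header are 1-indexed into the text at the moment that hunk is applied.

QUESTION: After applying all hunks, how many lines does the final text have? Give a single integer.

Hunk 1: at line 2 remove [wbk] add [qdtsk,rlq,feohq] -> 10 lines: vtpme cxqjv yyb qdtsk rlq feohq pyr kahf yeul jrt
Hunk 2: at line 2 remove [yyb,qdtsk] add [hwf,tdy] -> 10 lines: vtpme cxqjv hwf tdy rlq feohq pyr kahf yeul jrt
Hunk 3: at line 2 remove [tdy,rlq,feohq] add [obrv,caz] -> 9 lines: vtpme cxqjv hwf obrv caz pyr kahf yeul jrt
Hunk 4: at line 2 remove [hwf,obrv,caz] add [rtza,nqlk,zuoky] -> 9 lines: vtpme cxqjv rtza nqlk zuoky pyr kahf yeul jrt
Hunk 5: at line 7 remove [yeul] add [zoz,trfx,fqo] -> 11 lines: vtpme cxqjv rtza nqlk zuoky pyr kahf zoz trfx fqo jrt
Hunk 6: at line 2 remove [rtza,nqlk,zuoky] add [ucxoi,jls] -> 10 lines: vtpme cxqjv ucxoi jls pyr kahf zoz trfx fqo jrt
Hunk 7: at line 6 remove [zoz,trfx,fqo] add [kvevk,jrlsc] -> 9 lines: vtpme cxqjv ucxoi jls pyr kahf kvevk jrlsc jrt
Final line count: 9

Answer: 9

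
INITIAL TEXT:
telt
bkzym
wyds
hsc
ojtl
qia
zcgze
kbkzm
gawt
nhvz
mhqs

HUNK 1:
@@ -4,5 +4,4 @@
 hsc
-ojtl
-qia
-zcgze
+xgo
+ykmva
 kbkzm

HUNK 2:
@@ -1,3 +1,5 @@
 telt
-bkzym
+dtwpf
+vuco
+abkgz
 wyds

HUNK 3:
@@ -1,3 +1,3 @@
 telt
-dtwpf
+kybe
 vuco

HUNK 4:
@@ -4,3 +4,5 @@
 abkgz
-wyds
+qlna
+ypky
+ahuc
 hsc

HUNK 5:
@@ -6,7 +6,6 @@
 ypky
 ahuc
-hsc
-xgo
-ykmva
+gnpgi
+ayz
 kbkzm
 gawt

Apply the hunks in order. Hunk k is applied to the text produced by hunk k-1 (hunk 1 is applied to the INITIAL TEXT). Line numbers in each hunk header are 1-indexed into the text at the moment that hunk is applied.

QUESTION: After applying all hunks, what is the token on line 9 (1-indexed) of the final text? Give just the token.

Answer: ayz

Derivation:
Hunk 1: at line 4 remove [ojtl,qia,zcgze] add [xgo,ykmva] -> 10 lines: telt bkzym wyds hsc xgo ykmva kbkzm gawt nhvz mhqs
Hunk 2: at line 1 remove [bkzym] add [dtwpf,vuco,abkgz] -> 12 lines: telt dtwpf vuco abkgz wyds hsc xgo ykmva kbkzm gawt nhvz mhqs
Hunk 3: at line 1 remove [dtwpf] add [kybe] -> 12 lines: telt kybe vuco abkgz wyds hsc xgo ykmva kbkzm gawt nhvz mhqs
Hunk 4: at line 4 remove [wyds] add [qlna,ypky,ahuc] -> 14 lines: telt kybe vuco abkgz qlna ypky ahuc hsc xgo ykmva kbkzm gawt nhvz mhqs
Hunk 5: at line 6 remove [hsc,xgo,ykmva] add [gnpgi,ayz] -> 13 lines: telt kybe vuco abkgz qlna ypky ahuc gnpgi ayz kbkzm gawt nhvz mhqs
Final line 9: ayz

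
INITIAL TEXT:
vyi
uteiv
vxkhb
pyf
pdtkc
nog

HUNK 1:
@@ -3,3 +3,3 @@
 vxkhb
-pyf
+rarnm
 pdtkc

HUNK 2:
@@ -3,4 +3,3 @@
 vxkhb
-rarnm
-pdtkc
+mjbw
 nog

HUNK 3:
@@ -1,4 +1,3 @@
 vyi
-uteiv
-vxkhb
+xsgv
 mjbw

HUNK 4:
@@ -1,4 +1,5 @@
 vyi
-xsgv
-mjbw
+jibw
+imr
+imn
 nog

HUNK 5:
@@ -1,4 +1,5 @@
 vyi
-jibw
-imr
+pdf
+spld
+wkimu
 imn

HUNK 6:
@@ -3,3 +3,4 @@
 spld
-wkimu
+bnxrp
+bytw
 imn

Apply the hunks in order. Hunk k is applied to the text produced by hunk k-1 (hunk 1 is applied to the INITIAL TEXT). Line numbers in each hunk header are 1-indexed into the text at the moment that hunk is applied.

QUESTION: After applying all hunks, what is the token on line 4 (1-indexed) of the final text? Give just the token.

Answer: bnxrp

Derivation:
Hunk 1: at line 3 remove [pyf] add [rarnm] -> 6 lines: vyi uteiv vxkhb rarnm pdtkc nog
Hunk 2: at line 3 remove [rarnm,pdtkc] add [mjbw] -> 5 lines: vyi uteiv vxkhb mjbw nog
Hunk 3: at line 1 remove [uteiv,vxkhb] add [xsgv] -> 4 lines: vyi xsgv mjbw nog
Hunk 4: at line 1 remove [xsgv,mjbw] add [jibw,imr,imn] -> 5 lines: vyi jibw imr imn nog
Hunk 5: at line 1 remove [jibw,imr] add [pdf,spld,wkimu] -> 6 lines: vyi pdf spld wkimu imn nog
Hunk 6: at line 3 remove [wkimu] add [bnxrp,bytw] -> 7 lines: vyi pdf spld bnxrp bytw imn nog
Final line 4: bnxrp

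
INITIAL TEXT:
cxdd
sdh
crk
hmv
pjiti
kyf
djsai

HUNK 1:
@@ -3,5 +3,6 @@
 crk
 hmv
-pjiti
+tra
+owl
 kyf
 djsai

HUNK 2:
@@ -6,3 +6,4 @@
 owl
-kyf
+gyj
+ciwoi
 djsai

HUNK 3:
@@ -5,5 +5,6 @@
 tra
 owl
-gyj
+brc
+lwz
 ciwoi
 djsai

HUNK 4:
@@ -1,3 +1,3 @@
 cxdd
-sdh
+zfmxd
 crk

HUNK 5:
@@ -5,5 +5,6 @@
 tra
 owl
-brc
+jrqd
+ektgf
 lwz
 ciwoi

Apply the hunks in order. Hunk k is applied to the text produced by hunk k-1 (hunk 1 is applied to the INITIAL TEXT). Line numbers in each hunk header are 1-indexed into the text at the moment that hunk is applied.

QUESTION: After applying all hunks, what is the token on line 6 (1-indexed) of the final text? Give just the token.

Hunk 1: at line 3 remove [pjiti] add [tra,owl] -> 8 lines: cxdd sdh crk hmv tra owl kyf djsai
Hunk 2: at line 6 remove [kyf] add [gyj,ciwoi] -> 9 lines: cxdd sdh crk hmv tra owl gyj ciwoi djsai
Hunk 3: at line 5 remove [gyj] add [brc,lwz] -> 10 lines: cxdd sdh crk hmv tra owl brc lwz ciwoi djsai
Hunk 4: at line 1 remove [sdh] add [zfmxd] -> 10 lines: cxdd zfmxd crk hmv tra owl brc lwz ciwoi djsai
Hunk 5: at line 5 remove [brc] add [jrqd,ektgf] -> 11 lines: cxdd zfmxd crk hmv tra owl jrqd ektgf lwz ciwoi djsai
Final line 6: owl

Answer: owl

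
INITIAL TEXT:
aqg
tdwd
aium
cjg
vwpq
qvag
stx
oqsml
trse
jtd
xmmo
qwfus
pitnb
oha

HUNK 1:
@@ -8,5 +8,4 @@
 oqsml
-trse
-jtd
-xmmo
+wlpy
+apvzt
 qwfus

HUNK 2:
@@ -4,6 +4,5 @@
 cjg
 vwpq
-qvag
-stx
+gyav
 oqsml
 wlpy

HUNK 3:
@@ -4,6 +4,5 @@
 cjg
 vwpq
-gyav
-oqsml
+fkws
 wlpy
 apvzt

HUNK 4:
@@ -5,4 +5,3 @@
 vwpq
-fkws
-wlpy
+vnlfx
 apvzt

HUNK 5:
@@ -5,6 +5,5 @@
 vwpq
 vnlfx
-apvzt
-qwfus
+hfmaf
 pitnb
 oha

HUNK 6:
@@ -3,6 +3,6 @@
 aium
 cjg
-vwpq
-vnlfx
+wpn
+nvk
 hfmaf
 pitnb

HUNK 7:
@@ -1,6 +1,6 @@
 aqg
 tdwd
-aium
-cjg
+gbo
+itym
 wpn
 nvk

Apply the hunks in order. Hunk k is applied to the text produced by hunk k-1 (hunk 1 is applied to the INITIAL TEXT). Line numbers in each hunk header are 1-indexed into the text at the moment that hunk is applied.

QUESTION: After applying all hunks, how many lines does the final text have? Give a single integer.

Hunk 1: at line 8 remove [trse,jtd,xmmo] add [wlpy,apvzt] -> 13 lines: aqg tdwd aium cjg vwpq qvag stx oqsml wlpy apvzt qwfus pitnb oha
Hunk 2: at line 4 remove [qvag,stx] add [gyav] -> 12 lines: aqg tdwd aium cjg vwpq gyav oqsml wlpy apvzt qwfus pitnb oha
Hunk 3: at line 4 remove [gyav,oqsml] add [fkws] -> 11 lines: aqg tdwd aium cjg vwpq fkws wlpy apvzt qwfus pitnb oha
Hunk 4: at line 5 remove [fkws,wlpy] add [vnlfx] -> 10 lines: aqg tdwd aium cjg vwpq vnlfx apvzt qwfus pitnb oha
Hunk 5: at line 5 remove [apvzt,qwfus] add [hfmaf] -> 9 lines: aqg tdwd aium cjg vwpq vnlfx hfmaf pitnb oha
Hunk 6: at line 3 remove [vwpq,vnlfx] add [wpn,nvk] -> 9 lines: aqg tdwd aium cjg wpn nvk hfmaf pitnb oha
Hunk 7: at line 1 remove [aium,cjg] add [gbo,itym] -> 9 lines: aqg tdwd gbo itym wpn nvk hfmaf pitnb oha
Final line count: 9

Answer: 9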